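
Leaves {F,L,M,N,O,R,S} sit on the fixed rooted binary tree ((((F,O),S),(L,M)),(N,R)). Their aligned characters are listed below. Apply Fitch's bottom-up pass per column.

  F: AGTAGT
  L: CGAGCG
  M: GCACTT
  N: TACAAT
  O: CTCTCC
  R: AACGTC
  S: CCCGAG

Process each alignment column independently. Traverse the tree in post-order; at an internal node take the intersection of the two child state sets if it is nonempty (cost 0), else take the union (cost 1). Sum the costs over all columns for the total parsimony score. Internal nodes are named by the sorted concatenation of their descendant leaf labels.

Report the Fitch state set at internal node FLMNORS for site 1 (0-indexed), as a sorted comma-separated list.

A,C,G

FO@0: {A} ∪ {C} = {A,C} (union, +1)
FOS@0: {A,C} ∩ {C} = {C} (intersection, +0)
LM@0: {C} ∪ {G} = {C,G} (union, +1)
FLMOS@0: {C} ∩ {C,G} = {C} (intersection, +0)
NR@0: {T} ∪ {A} = {A,T} (union, +1)
FLMNORS@0: {C} ∪ {A,T} = {A,C,T} (union, +1)
FO@1: {G} ∪ {T} = {G,T} (union, +1)
FOS@1: {G,T} ∪ {C} = {C,G,T} (union, +1)
LM@1: {G} ∪ {C} = {C,G} (union, +1)
FLMOS@1: {C,G,T} ∩ {C,G} = {C,G} (intersection, +0)
NR@1: {A} ∩ {A} = {A} (intersection, +0)
FLMNORS@1: {C,G} ∪ {A} = {A,C,G} (union, +1)
FO@2: {T} ∪ {C} = {C,T} (union, +1)
FOS@2: {C,T} ∩ {C} = {C} (intersection, +0)
LM@2: {A} ∩ {A} = {A} (intersection, +0)
FLMOS@2: {C} ∪ {A} = {A,C} (union, +1)
NR@2: {C} ∩ {C} = {C} (intersection, +0)
FLMNORS@2: {A,C} ∩ {C} = {C} (intersection, +0)
FO@3: {A} ∪ {T} = {A,T} (union, +1)
FOS@3: {A,T} ∪ {G} = {A,G,T} (union, +1)
LM@3: {G} ∪ {C} = {C,G} (union, +1)
FLMOS@3: {A,G,T} ∩ {C,G} = {G} (intersection, +0)
NR@3: {A} ∪ {G} = {A,G} (union, +1)
FLMNORS@3: {G} ∩ {A,G} = {G} (intersection, +0)
FO@4: {G} ∪ {C} = {C,G} (union, +1)
FOS@4: {C,G} ∪ {A} = {A,C,G} (union, +1)
LM@4: {C} ∪ {T} = {C,T} (union, +1)
FLMOS@4: {A,C,G} ∩ {C,T} = {C} (intersection, +0)
NR@4: {A} ∪ {T} = {A,T} (union, +1)
FLMNORS@4: {C} ∪ {A,T} = {A,C,T} (union, +1)
FO@5: {T} ∪ {C} = {C,T} (union, +1)
FOS@5: {C,T} ∪ {G} = {C,G,T} (union, +1)
LM@5: {G} ∪ {T} = {G,T} (union, +1)
FLMOS@5: {C,G,T} ∩ {G,T} = {G,T} (intersection, +0)
NR@5: {T} ∪ {C} = {C,T} (union, +1)
FLMNORS@5: {G,T} ∩ {C,T} = {T} (intersection, +0)
per-site changes: [4, 4, 2, 4, 5, 4]; total = 23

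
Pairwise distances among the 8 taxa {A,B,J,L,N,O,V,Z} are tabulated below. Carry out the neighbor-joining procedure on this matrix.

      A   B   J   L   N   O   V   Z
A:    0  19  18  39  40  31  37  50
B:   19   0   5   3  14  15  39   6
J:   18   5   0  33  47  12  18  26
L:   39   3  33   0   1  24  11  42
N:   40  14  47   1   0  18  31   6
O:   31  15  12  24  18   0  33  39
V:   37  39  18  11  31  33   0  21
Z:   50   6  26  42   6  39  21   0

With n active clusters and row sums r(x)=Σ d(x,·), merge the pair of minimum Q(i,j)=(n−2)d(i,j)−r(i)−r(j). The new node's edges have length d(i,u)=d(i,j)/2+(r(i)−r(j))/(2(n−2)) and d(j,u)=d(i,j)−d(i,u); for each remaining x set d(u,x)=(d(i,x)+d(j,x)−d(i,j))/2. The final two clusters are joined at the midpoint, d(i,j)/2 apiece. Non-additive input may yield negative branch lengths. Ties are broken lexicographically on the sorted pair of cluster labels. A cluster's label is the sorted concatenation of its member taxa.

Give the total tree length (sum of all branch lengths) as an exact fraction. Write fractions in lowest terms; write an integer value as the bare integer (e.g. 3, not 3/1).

step 1: merge (N,Z) at d=6, Q=-311; branch lengths N→1/4, Z→23/4; new cluster NZ
  updated: d(A,NZ)=42, d(B,NZ)=7, d(J,NZ)=67/2, d(L,NZ)=37/2, d(NZ,O)=51/2, d(NZ,V)=23
step 2: merge (L,V) at d=11, Q=-469/2; branch lengths L→9/4, V→35/4; new cluster LV
  updated: d(A,LV)=65/2, d(B,LV)=31/2, d(J,LV)=20, d(LV,NZ)=61/4, d(LV,O)=23
step 3: merge (LV,NZ) at d=61/4, Q=-337/2; branch lengths LV→11/2, NZ→39/4; new cluster LNVZ
  updated: d(A,LNVZ)=237/8, d(B,LNVZ)=29/8, d(J,LNVZ)=153/8, d(LNVZ,O)=133/8
step 4: merge (B,LNVZ) at d=29/8, Q=-403/4; branch lengths B→-31/12, LNVZ→149/24; new cluster BLNVZ
  updated: d(A,BLNVZ)=45/2, d(BLNVZ,J)=41/4, d(BLNVZ,O)=14
step 5: merge (A,J) at d=18, Q=-303/4; branch lengths A→269/16, J→19/16; new cluster AJ
  updated: d(AJ,BLNVZ)=59/8, d(AJ,O)=25/2
step 6: merge (AJ,BLNVZ) at d=59/8, Q=-271/8; branch lengths AJ→47/16, BLNVZ→71/16; new cluster ABJLNVZ
  updated: d(ABJLNVZ,O)=153/16
step 7: merge (ABJLNVZ,O) at d=153/16; branch lengths ABJLNVZ→153/32, O→153/32; new cluster ABJLNOVZ
final tree: (((A:269/16,J:19/16):47/16,(B:-31/12,((L:9/4,V:35/4):11/2,(N:1/4,Z:23/4):39/4):149/24):71/16):153/32,O:153/32)
total length: 1133/16

1133/16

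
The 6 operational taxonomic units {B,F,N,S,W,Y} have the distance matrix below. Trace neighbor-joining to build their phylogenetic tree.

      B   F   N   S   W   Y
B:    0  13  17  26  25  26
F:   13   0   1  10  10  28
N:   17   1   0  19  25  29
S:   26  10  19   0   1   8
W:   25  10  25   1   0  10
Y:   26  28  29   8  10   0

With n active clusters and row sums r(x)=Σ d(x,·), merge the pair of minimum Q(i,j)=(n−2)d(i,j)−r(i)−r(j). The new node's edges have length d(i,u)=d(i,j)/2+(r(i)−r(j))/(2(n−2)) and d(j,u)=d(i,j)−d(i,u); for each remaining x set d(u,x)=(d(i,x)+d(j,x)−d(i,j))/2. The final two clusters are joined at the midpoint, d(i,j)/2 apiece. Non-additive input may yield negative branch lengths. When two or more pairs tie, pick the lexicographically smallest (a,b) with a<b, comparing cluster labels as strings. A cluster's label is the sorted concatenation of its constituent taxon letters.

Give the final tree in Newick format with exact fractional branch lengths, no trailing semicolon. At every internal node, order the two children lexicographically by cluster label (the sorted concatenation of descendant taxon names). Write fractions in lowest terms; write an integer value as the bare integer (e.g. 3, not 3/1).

1. join F+N (d=1, Q=-149) ⇒ FN; edges |F|=-25/8, |N|=33/8
  updated: d(B,FN)=29/2, d(FN,S)=14, d(FN,W)=17, d(FN,Y)=28
2. join B+FN (d=29/2, Q=-243/2) ⇒ BFN; edges |B|=41/4, |FN|=17/4
  updated: d(BFN,S)=51/4, d(BFN,W)=55/4, d(BFN,Y)=79/4
3. join BFN+Y (d=79/4, Q=-89/2) ⇒ BFNY; edges |BFN|=12, |Y|=31/4
  updated: d(BFNY,S)=1/2, d(BFNY,W)=2
4. join BFNY+S (d=1/2, Q=-7/2) ⇒ BFNSY; edges |BFNY|=3/4, |S|=-1/4
  updated: d(BFNSY,W)=5/4
5. join BFNSY+W (d=5/4) ⇒ BFNSWY; edges |BFNSY|=5/8, |W|=5/8
final tree: ((((B:41/4,(F:-25/8,N:33/8):17/4):12,Y:31/4):3/4,S:-1/4):5/8,W:5/8)
total length: 37

((((B:41/4,(F:-25/8,N:33/8):17/4):12,Y:31/4):3/4,S:-1/4):5/8,W:5/8)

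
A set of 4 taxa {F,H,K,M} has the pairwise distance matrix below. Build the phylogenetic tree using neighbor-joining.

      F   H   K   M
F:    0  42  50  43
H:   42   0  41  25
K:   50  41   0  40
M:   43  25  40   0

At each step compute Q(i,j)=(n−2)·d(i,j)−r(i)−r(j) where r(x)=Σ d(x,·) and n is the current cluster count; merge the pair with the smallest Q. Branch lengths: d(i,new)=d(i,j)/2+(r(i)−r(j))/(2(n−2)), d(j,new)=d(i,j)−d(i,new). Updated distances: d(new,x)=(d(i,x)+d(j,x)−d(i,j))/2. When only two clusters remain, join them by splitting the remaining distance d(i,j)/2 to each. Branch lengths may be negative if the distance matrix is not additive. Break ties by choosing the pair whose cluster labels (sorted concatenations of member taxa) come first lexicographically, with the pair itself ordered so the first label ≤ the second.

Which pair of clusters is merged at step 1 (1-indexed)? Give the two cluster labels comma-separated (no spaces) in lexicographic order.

F,K

step 1: merge (F,K) at d=50, Q=-166; branch lengths F→26, K→24; new cluster FK
  updated: d(FK,H)=33/2, d(FK,M)=33/2
step 2: merge (FK,H) at d=33/2, Q=-58; branch lengths FK→4, H→25/2; new cluster FHK
  updated: d(FHK,M)=25/2
step 3: merge (FHK,M) at d=25/2; branch lengths FHK→25/4, M→25/4; new cluster FHKM
final tree: (((F:26,K:24):4,H:25/2):25/4,M:25/4)
total length: 79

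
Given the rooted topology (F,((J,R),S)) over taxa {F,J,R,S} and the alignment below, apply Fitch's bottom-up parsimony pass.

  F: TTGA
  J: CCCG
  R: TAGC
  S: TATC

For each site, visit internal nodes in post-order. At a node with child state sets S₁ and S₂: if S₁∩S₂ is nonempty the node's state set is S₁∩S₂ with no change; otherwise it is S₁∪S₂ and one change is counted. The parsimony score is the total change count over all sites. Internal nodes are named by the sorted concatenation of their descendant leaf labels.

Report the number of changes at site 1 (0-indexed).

2

site 0, node JR: J={C} ∪ R={T} → {C,T} (+1)
site 0, node JRS: JR={C,T} ∩ S={T} → {T} (+0)
site 0, node FJRS: F={T} ∩ JRS={T} → {T} (+0)
site 1, node JR: J={C} ∪ R={A} → {A,C} (+1)
site 1, node JRS: JR={A,C} ∩ S={A} → {A} (+0)
site 1, node FJRS: F={T} ∪ JRS={A} → {A,T} (+1)
site 2, node JR: J={C} ∪ R={G} → {C,G} (+1)
site 2, node JRS: JR={C,G} ∪ S={T} → {C,G,T} (+1)
site 2, node FJRS: F={G} ∩ JRS={C,G,T} → {G} (+0)
site 3, node JR: J={G} ∪ R={C} → {C,G} (+1)
site 3, node JRS: JR={C,G} ∩ S={C} → {C} (+0)
site 3, node FJRS: F={A} ∪ JRS={C} → {A,C} (+1)
per-site changes: [1, 2, 2, 2]; total = 7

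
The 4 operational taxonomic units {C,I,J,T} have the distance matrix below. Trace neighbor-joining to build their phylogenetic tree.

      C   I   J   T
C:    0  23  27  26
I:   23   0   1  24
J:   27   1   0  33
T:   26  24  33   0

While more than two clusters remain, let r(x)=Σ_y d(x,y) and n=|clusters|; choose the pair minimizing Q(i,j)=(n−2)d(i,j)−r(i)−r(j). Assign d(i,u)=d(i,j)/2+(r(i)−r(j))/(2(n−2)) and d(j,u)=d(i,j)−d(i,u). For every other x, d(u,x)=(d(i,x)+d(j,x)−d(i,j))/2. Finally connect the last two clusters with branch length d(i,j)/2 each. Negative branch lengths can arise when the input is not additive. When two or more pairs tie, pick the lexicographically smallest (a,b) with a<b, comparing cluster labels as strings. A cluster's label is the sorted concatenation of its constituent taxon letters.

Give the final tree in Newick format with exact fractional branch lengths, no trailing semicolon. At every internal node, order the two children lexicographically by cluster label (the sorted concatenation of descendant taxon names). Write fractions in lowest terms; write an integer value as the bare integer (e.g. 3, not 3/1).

(((C:45/4,T:59/4):53/4,I:-11/4):15/8,J:15/8)

iteration 1: select C,T (d=26, Q=-107); attach at lengths (45/4, 59/4); label the merged cluster CT
  updated: d(CT,I)=21/2, d(CT,J)=17
iteration 2: select CT,I (d=21/2, Q=-57/2); attach at lengths (53/4, -11/4); label the merged cluster CIT
  updated: d(CIT,J)=15/4
iteration 3: select CIT,J (d=15/4); attach at lengths (15/8, 15/8); label the merged cluster CIJT
final tree: (((C:45/4,T:59/4):53/4,I:-11/4):15/8,J:15/8)
total length: 161/4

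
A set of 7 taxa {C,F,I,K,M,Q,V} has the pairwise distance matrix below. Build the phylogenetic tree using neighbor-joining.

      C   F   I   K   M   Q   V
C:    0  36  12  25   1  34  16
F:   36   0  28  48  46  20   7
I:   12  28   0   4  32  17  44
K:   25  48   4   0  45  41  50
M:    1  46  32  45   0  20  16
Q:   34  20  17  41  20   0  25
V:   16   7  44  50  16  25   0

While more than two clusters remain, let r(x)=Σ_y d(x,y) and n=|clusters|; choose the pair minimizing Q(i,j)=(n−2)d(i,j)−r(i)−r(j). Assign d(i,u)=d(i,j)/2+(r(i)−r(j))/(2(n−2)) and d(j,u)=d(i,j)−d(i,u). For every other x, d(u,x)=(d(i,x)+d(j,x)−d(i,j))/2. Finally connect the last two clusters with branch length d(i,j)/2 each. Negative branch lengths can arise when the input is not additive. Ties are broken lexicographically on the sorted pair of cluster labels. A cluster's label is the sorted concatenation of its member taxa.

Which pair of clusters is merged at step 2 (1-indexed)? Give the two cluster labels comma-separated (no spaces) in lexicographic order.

step 1: merge (I,K) at d=4, Q=-330; branch lengths I→-28/5, K→48/5; new cluster IK
  updated: d(C,IK)=33/2, d(F,IK)=36, d(IK,M)=73/2, d(IK,Q)=27, d(IK,V)=45
step 2: merge (F,V) at d=7, Q=-226; branch lengths F→8, V→-1; new cluster FV
  updated: d(C,FV)=45/2, d(FV,IK)=37, d(FV,M)=55/2, d(FV,Q)=19
step 3: merge (C,M) at d=1, Q=-156; branch lengths C→-4/3, M→7/3; new cluster CM
  updated: d(CM,FV)=49/2, d(CM,IK)=26, d(CM,Q)=53/2
step 4: merge (CM,IK) at d=26, Q=-115; branch lengths CM→39/4, IK→65/4; new cluster CIKM
  updated: d(CIKM,FV)=71/4, d(CIKM,Q)=55/4
step 5: merge (CIKM,FV) at d=71/4, Q=-101/2; branch lengths CIKM→25/4, FV→23/2; new cluster CFIKMV
  updated: d(CFIKMV,Q)=15/2
step 6: merge (CFIKMV,Q) at d=15/2; branch lengths CFIKMV→15/4, Q→15/4; new cluster CFIKMQV
final tree: ((((C:-4/3,M:7/3):39/4,(I:-28/5,K:48/5):65/4):25/4,(F:8,V:-1):23/2):15/4,Q:15/4)
total length: 253/4

F,V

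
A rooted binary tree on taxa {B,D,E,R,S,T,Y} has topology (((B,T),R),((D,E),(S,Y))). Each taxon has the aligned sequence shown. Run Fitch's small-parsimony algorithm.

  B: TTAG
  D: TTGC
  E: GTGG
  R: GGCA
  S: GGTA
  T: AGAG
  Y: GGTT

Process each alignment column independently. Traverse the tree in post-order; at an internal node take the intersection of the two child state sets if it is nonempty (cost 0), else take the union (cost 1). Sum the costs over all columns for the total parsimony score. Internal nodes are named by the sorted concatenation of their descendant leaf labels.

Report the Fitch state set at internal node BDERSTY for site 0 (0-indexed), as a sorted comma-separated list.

G

BT@0: {T} ∪ {A} = {A,T} (union, +1)
BRT@0: {A,T} ∪ {G} = {A,G,T} (union, +1)
DE@0: {T} ∪ {G} = {G,T} (union, +1)
SY@0: {G} ∩ {G} = {G} (intersection, +0)
DESY@0: {G,T} ∩ {G} = {G} (intersection, +0)
BDERSTY@0: {A,G,T} ∩ {G} = {G} (intersection, +0)
BT@1: {T} ∪ {G} = {G,T} (union, +1)
BRT@1: {G,T} ∩ {G} = {G} (intersection, +0)
DE@1: {T} ∩ {T} = {T} (intersection, +0)
SY@1: {G} ∩ {G} = {G} (intersection, +0)
DESY@1: {T} ∪ {G} = {G,T} (union, +1)
BDERSTY@1: {G} ∩ {G,T} = {G} (intersection, +0)
BT@2: {A} ∩ {A} = {A} (intersection, +0)
BRT@2: {A} ∪ {C} = {A,C} (union, +1)
DE@2: {G} ∩ {G} = {G} (intersection, +0)
SY@2: {T} ∩ {T} = {T} (intersection, +0)
DESY@2: {G} ∪ {T} = {G,T} (union, +1)
BDERSTY@2: {A,C} ∪ {G,T} = {A,C,G,T} (union, +1)
BT@3: {G} ∩ {G} = {G} (intersection, +0)
BRT@3: {G} ∪ {A} = {A,G} (union, +1)
DE@3: {C} ∪ {G} = {C,G} (union, +1)
SY@3: {A} ∪ {T} = {A,T} (union, +1)
DESY@3: {C,G} ∪ {A,T} = {A,C,G,T} (union, +1)
BDERSTY@3: {A,G} ∩ {A,C,G,T} = {A,G} (intersection, +0)
per-site changes: [3, 2, 3, 4]; total = 12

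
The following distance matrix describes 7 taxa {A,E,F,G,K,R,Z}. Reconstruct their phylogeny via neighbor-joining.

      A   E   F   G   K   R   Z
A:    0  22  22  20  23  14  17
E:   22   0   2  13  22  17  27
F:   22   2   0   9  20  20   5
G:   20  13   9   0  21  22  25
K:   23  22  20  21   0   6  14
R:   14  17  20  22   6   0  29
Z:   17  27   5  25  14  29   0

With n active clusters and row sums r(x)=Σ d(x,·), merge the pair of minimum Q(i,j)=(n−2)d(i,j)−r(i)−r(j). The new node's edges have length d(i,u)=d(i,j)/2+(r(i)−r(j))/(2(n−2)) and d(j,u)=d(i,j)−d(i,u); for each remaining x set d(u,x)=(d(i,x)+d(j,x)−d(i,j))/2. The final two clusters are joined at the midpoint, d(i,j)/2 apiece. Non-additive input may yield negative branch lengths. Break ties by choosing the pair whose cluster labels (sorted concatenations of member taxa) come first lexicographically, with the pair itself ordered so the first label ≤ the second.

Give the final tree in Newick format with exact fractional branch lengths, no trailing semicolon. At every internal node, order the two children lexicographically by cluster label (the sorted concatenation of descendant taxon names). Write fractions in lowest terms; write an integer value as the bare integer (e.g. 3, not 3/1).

(((A:63/8,Z:73/8):25/16,((E:67/16,F:-35/16):73/24,G:167/24):83/16):111/32,(K:14/5,R:16/5):111/32)

iteration 1: select K,R (d=6, Q=-184); attach at lengths (14/5, 16/5); label the merged cluster KR
  updated: d(A,KR)=31/2, d(E,KR)=33/2, d(F,KR)=17, d(G,KR)=37/2, d(KR,Z)=37/2
iteration 2: select E,F (d=2, Q=-255/2); attach at lengths (67/16, -35/16); label the merged cluster EF
  updated: d(A,EF)=21, d(EF,G)=10, d(EF,KR)=63/4, d(EF,Z)=15
iteration 3: select EF,G (d=10, Q=-421/4); attach at lengths (73/24, 167/24); label the merged cluster EFG
  updated: d(A,EFG)=31/2, d(EFG,KR)=97/8, d(EFG,Z)=15
iteration 4: select A,Z (d=17, Q=-129/2); attach at lengths (63/8, 73/8); label the merged cluster AZ
  updated: d(AZ,EFG)=27/4, d(AZ,KR)=17/2
iteration 5: select AZ,EFG (d=27/4, Q=-219/8); attach at lengths (25/16, 83/16); label the merged cluster AEFGZ
  updated: d(AEFGZ,KR)=111/16
iteration 6: select AEFGZ,KR (d=111/16); attach at lengths (111/32, 111/32); label the merged cluster AEFGKRZ
final tree: (((A:63/8,Z:73/8):25/16,((E:67/16,F:-35/16):73/24,G:167/24):83/16):111/32,(K:14/5,R:16/5):111/32)
total length: 779/16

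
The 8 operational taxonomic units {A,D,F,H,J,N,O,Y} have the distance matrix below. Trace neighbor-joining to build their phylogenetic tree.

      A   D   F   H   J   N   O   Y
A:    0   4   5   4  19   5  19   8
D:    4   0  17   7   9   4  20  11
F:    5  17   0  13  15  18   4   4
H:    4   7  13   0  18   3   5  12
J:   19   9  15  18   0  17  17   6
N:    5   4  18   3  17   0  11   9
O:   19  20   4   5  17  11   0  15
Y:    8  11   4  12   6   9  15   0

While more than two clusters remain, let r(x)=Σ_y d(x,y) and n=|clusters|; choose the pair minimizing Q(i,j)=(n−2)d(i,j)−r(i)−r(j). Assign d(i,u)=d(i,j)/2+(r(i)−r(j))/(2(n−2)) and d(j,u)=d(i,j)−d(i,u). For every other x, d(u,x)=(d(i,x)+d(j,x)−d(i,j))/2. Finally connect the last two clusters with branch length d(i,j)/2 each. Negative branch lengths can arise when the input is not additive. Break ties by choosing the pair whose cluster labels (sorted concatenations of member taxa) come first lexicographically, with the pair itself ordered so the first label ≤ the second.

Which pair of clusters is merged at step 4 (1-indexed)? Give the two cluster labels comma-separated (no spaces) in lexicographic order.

iteration 1: select F,O (d=4, Q=-143); attach at lengths (3/4, 13/4); label the merged cluster FO
  updated: d(A,FO)=10, d(D,FO)=33/2, d(FO,H)=7, d(FO,J)=14, d(FO,N)=25/2, d(FO,Y)=15/2
iteration 2: select J,Y (d=6, Q=-213/2); attach at lengths (119/20, 1/20); label the merged cluster JY
  updated: d(A,JY)=21/2, d(D,JY)=7, d(FO,JY)=31/4, d(H,JY)=12, d(JY,N)=10
iteration 3: select FO,JY (d=31/4, Q=-70); attach at lengths (75/16, 49/16); label the merged cluster FJOY
  updated: d(A,FJOY)=51/8, d(D,FJOY)=63/8, d(FJOY,H)=45/8, d(FJOY,N)=59/8
iteration 4: select A,D (d=4, Q=-121/4); attach at lengths (17/12, 31/12); label the merged cluster AD
  updated: d(AD,FJOY)=41/8, d(AD,H)=7/2, d(AD,N)=5/2
iteration 5: select AD,FJOY (d=41/8, Q=-19); attach at lengths (13/16, 69/16); label the merged cluster ADFJOY
  updated: d(ADFJOY,H)=2, d(ADFJOY,N)=19/8
iteration 6: select ADFJOY,H (d=2, Q=-59/8); attach at lengths (11/16, 21/16); label the merged cluster ADFHJOY
  updated: d(ADFHJOY,N)=27/16
iteration 7: select ADFHJOY,N (d=27/16); attach at lengths (27/32, 27/32); label the merged cluster ADFHJNOY
final tree: ((((A:17/12,D:31/12):13/16,((F:3/4,O:13/4):75/16,(J:119/20,Y:1/20):49/16):69/16):11/16,H:21/16):27/32,N:27/32)
total length: 489/16

A,D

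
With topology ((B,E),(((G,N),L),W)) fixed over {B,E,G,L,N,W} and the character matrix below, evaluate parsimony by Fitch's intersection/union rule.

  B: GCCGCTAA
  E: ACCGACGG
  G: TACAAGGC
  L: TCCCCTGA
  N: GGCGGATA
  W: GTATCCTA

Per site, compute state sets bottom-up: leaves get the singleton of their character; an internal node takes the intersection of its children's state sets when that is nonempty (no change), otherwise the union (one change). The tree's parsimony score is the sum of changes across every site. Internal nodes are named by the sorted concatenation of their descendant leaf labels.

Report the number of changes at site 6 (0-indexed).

3

[col 0] BE: children B:{G}, E:{A} ∪→ {A,G}; cost 1
[col 0] GN: children G:{T}, N:{G} ∪→ {G,T}; cost 1
[col 0] GLN: children GN:{G,T}, L:{T} ∩→ {T}; cost 0
[col 0] GLNW: children GLN:{T}, W:{G} ∪→ {G,T}; cost 1
[col 0] BEGLNW: children BE:{A,G}, GLNW:{G,T} ∩→ {G}; cost 0
[col 1] BE: children B:{C}, E:{C} ∩→ {C}; cost 0
[col 1] GN: children G:{A}, N:{G} ∪→ {A,G}; cost 1
[col 1] GLN: children GN:{A,G}, L:{C} ∪→ {A,C,G}; cost 1
[col 1] GLNW: children GLN:{A,C,G}, W:{T} ∪→ {A,C,G,T}; cost 1
[col 1] BEGLNW: children BE:{C}, GLNW:{A,C,G,T} ∩→ {C}; cost 0
[col 2] BE: children B:{C}, E:{C} ∩→ {C}; cost 0
[col 2] GN: children G:{C}, N:{C} ∩→ {C}; cost 0
[col 2] GLN: children GN:{C}, L:{C} ∩→ {C}; cost 0
[col 2] GLNW: children GLN:{C}, W:{A} ∪→ {A,C}; cost 1
[col 2] BEGLNW: children BE:{C}, GLNW:{A,C} ∩→ {C}; cost 0
[col 3] BE: children B:{G}, E:{G} ∩→ {G}; cost 0
[col 3] GN: children G:{A}, N:{G} ∪→ {A,G}; cost 1
[col 3] GLN: children GN:{A,G}, L:{C} ∪→ {A,C,G}; cost 1
[col 3] GLNW: children GLN:{A,C,G}, W:{T} ∪→ {A,C,G,T}; cost 1
[col 3] BEGLNW: children BE:{G}, GLNW:{A,C,G,T} ∩→ {G}; cost 0
[col 4] BE: children B:{C}, E:{A} ∪→ {A,C}; cost 1
[col 4] GN: children G:{A}, N:{G} ∪→ {A,G}; cost 1
[col 4] GLN: children GN:{A,G}, L:{C} ∪→ {A,C,G}; cost 1
[col 4] GLNW: children GLN:{A,C,G}, W:{C} ∩→ {C}; cost 0
[col 4] BEGLNW: children BE:{A,C}, GLNW:{C} ∩→ {C}; cost 0
[col 5] BE: children B:{T}, E:{C} ∪→ {C,T}; cost 1
[col 5] GN: children G:{G}, N:{A} ∪→ {A,G}; cost 1
[col 5] GLN: children GN:{A,G}, L:{T} ∪→ {A,G,T}; cost 1
[col 5] GLNW: children GLN:{A,G,T}, W:{C} ∪→ {A,C,G,T}; cost 1
[col 5] BEGLNW: children BE:{C,T}, GLNW:{A,C,G,T} ∩→ {C,T}; cost 0
[col 6] BE: children B:{A}, E:{G} ∪→ {A,G}; cost 1
[col 6] GN: children G:{G}, N:{T} ∪→ {G,T}; cost 1
[col 6] GLN: children GN:{G,T}, L:{G} ∩→ {G}; cost 0
[col 6] GLNW: children GLN:{G}, W:{T} ∪→ {G,T}; cost 1
[col 6] BEGLNW: children BE:{A,G}, GLNW:{G,T} ∩→ {G}; cost 0
[col 7] BE: children B:{A}, E:{G} ∪→ {A,G}; cost 1
[col 7] GN: children G:{C}, N:{A} ∪→ {A,C}; cost 1
[col 7] GLN: children GN:{A,C}, L:{A} ∩→ {A}; cost 0
[col 7] GLNW: children GLN:{A}, W:{A} ∩→ {A}; cost 0
[col 7] BEGLNW: children BE:{A,G}, GLNW:{A} ∩→ {A}; cost 0
per-site changes: [3, 3, 1, 3, 3, 4, 3, 2]; total = 22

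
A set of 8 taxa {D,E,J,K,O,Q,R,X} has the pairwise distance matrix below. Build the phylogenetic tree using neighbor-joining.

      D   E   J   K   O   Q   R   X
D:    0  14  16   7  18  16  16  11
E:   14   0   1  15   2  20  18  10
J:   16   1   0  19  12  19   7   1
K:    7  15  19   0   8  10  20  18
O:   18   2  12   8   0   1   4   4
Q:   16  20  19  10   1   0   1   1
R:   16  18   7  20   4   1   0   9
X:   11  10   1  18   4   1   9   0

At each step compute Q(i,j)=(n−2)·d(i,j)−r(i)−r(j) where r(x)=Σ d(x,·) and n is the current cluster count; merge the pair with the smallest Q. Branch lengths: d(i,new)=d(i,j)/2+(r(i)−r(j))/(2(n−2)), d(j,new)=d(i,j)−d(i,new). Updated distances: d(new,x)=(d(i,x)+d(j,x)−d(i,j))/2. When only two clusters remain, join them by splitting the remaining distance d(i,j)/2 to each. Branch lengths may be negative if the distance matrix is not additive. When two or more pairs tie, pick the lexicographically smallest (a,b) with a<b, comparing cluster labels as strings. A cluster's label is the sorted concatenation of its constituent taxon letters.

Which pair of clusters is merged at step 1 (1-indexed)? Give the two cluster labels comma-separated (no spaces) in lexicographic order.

1. join D+K (d=7, Q=-153) ⇒ DK; edges |D|=43/12, |K|=41/12
  updated: d(DK,E)=11, d(DK,J)=14, d(DK,O)=19/2, d(DK,Q)=19/2, d(DK,R)=29/2, d(DK,X)=11
2. join E+J (d=1, Q=-111) ⇒ EJ; edges |E|=13/10, |J|=-3/10
  updated: d(DK,EJ)=12, d(EJ,O)=13/2, d(EJ,Q)=19, d(EJ,R)=12, d(EJ,X)=5
3. join Q+R (d=1, Q=-68) ⇒ QR; edges |Q|=-5/8, |R|=13/8
  updated: d(DK,QR)=23/2, d(EJ,QR)=15, d(O,QR)=2, d(QR,X)=9/2
4. join O+QR (d=2, Q=-49) ⇒ OQR; edges |O|=-5/6, |QR|=17/6
  updated: d(DK,OQR)=19/2, d(EJ,OQR)=39/4, d(OQR,X)=13/4
5. join DK+OQR (d=19/2, Q=-36) ⇒ DKOQR; edges |DK|=29/4, |OQR|=9/4
  updated: d(DKOQR,EJ)=49/8, d(DKOQR,X)=19/8
6. join DKOQR+EJ (d=49/8, Q=-27/2) ⇒ DEJKOQR; edges |DKOQR|=7/4, |EJ|=35/8
  updated: d(DEJKOQR,X)=5/8
7. join DEJKOQR+X (d=5/8) ⇒ DEJKOQRX; edges |DEJKOQR|=5/16, |X|=5/16
final tree: ((((D:43/12,K:41/12):29/4,(O:-5/6,(Q:-5/8,R:13/8):17/6):9/4):7/4,(E:13/10,J:-3/10):35/8):5/16,X:5/16)
total length: 109/4

D,K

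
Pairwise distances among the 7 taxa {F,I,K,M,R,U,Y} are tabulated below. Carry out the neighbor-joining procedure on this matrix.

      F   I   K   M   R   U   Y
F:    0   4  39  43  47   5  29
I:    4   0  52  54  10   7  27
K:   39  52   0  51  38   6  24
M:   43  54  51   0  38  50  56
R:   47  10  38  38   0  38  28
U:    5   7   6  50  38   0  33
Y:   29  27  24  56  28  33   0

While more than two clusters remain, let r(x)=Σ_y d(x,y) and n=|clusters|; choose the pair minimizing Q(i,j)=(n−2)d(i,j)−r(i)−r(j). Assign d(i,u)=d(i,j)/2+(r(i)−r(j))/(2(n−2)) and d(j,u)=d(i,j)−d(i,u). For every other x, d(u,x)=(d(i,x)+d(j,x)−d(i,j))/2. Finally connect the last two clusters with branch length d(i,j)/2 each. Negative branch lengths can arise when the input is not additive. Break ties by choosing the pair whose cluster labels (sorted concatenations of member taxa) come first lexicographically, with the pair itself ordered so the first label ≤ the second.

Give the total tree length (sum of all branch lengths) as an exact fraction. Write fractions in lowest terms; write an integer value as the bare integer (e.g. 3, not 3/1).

185/2

1. join K+U (d=6, Q=-319) ⇒ KU; edges |K|=101/10, |U|=-41/10
  updated: d(F,KU)=19, d(I,KU)=53/2, d(KU,M)=95/2, d(KU,R)=35, d(KU,Y)=51/2
2. join F+I (d=4, Q=-495/2) ⇒ FI; edges |F|=73/16, |I|=-9/16
  updated: d(FI,KU)=83/4, d(FI,M)=93/2, d(FI,R)=53/2, d(FI,Y)=26
3. join M+R (d=38, Q=-403/2) ⇒ MR; edges |M|=349/12, |R|=107/12
  updated: d(FI,MR)=35/2, d(KU,MR)=89/4, d(MR,Y)=23
4. join FI+MR (d=35/2, Q=-92) ⇒ FIMR; edges |FI|=73/8, |MR|=67/8
  updated: d(FIMR,KU)=51/4, d(FIMR,Y)=63/4
5. join FIMR+KU (d=51/4, Q=-54) ⇒ FIKMRU; edges |FIMR|=3/2, |KU|=45/4
  updated: d(FIKMRU,Y)=57/4
6. join FIKMRU+Y (d=57/4) ⇒ FIKMRUY; edges |FIKMRU|=57/8, |Y|=57/8
final tree: ((((F:73/16,I:-9/16):73/8,(M:349/12,R:107/12):67/8):3/2,(K:101/10,U:-41/10):45/4):57/8,Y:57/8)
total length: 185/2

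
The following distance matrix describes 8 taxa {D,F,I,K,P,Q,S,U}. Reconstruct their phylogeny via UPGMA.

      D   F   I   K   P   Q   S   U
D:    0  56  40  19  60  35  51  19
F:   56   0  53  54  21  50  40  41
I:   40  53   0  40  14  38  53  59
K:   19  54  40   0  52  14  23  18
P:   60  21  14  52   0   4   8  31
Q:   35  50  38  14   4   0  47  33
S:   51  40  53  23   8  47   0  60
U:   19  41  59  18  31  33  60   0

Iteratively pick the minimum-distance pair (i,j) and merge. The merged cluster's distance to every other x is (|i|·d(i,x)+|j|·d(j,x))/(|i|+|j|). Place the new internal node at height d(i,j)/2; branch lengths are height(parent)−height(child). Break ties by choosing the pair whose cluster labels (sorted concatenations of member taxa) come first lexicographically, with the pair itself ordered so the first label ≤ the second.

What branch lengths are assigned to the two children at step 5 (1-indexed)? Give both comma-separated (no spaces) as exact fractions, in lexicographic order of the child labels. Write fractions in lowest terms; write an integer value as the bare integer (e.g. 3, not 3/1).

step 1: merge (P,Q) at d=4; branch lengths P→2, Q→2; new cluster PQ
  updated: d(D,PQ)=95/2, d(F,PQ)=71/2, d(I,PQ)=26, d(K,PQ)=33, d(PQ,S)=55/2, d(PQ,U)=32
step 2: merge (K,U) at d=18; branch lengths K→9, U→9; new cluster KU
  updated: d(D,KU)=19, d(F,KU)=95/2, d(I,KU)=99/2, d(KU,PQ)=65/2, d(KU,S)=83/2
step 3: merge (D,KU) at d=19; branch lengths D→19/2, KU→1/2; new cluster DKU
  updated: d(DKU,F)=151/3, d(DKU,I)=139/3, d(DKU,PQ)=75/2, d(DKU,S)=134/3
step 4: merge (I,PQ) at d=26; branch lengths I→13, PQ→11; new cluster IPQ
  updated: d(DKU,IPQ)=364/9, d(F,IPQ)=124/3, d(IPQ,S)=36
step 5: merge (IPQ,S) at d=36; branch lengths IPQ→5, S→18; new cluster IPQS
  updated: d(DKU,IPQS)=83/2, d(F,IPQS)=41
step 6: merge (F,IPQS) at d=41; branch lengths F→41/2, IPQS→5/2; new cluster FIPQS
  updated: d(DKU,FIPQS)=649/15
step 7: merge (DKU,FIPQS) at d=649/15; branch lengths DKU→182/15, FIPQS→17/15; new cluster DFIKPQSU
final tree: ((D:19/2,(K:9,U:9):1/2):182/15,(F:41/2,((I:13,(P:2,Q:2):11):5,S:18):5/2):17/15)
total length: 1729/15

5,18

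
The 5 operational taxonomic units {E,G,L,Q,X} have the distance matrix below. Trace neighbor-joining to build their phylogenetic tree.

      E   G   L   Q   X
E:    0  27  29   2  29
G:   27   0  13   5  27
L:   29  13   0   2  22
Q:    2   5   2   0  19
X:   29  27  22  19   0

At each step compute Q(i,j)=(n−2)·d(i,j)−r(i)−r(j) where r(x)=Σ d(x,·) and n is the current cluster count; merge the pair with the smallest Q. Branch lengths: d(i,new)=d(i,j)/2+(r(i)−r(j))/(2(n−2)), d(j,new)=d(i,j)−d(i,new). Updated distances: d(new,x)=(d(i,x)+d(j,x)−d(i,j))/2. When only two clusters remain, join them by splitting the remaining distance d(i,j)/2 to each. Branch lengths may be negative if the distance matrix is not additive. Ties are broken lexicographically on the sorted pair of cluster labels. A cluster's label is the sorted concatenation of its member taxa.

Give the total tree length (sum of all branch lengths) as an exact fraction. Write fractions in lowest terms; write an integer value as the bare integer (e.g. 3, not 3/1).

step 1: merge (E,Q) at d=2, Q=-109; branch lengths E→65/6, Q→-53/6; new cluster EQ
  updated: d(EQ,G)=15, d(EQ,L)=29/2, d(EQ,X)=23
step 2: merge (EQ,X) at d=23, Q=-157/2; branch lengths EQ→53/8, X→131/8; new cluster EQX
  updated: d(EQX,G)=19/2, d(EQX,L)=27/4
step 3: merge (EQX,G) at d=19/2, Q=-117/4; branch lengths EQX→13/8, G→63/8; new cluster EGQX
  updated: d(EGQX,L)=41/8
step 4: merge (EGQX,L) at d=41/8; branch lengths EGQX→41/16, L→41/16; new cluster EGLQX
final tree: ((((E:65/6,Q:-53/6):53/8,X:131/8):13/8,G:63/8):41/16,L:41/16)
total length: 317/8

317/8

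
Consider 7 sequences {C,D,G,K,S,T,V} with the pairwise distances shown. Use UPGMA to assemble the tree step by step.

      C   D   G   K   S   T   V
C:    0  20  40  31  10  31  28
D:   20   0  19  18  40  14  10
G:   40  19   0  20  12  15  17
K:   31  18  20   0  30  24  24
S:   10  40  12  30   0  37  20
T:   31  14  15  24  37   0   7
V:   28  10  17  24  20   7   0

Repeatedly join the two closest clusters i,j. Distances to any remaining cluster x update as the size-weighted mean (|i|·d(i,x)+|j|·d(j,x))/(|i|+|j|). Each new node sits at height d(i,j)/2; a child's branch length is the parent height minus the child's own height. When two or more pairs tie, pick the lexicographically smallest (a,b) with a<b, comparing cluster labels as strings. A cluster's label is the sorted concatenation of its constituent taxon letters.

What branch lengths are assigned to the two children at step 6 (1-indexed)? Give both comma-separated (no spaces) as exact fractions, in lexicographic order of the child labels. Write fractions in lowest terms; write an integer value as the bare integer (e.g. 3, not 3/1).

189/20,37/10

step 1: merge (T,V) at d=7; branch lengths T→7/2, V→7/2; new cluster TV
  updated: d(C,TV)=59/2, d(D,TV)=12, d(G,TV)=16, d(K,TV)=24, d(S,TV)=57/2
step 2: merge (C,S) at d=10; branch lengths C→5, S→5; new cluster CS
  updated: d(CS,D)=30, d(CS,G)=26, d(CS,K)=61/2, d(CS,TV)=29
step 3: merge (D,TV) at d=12; branch lengths D→6, TV→5/2; new cluster DTV
  updated: d(CS,DTV)=88/3, d(DTV,G)=17, d(DTV,K)=22
step 4: merge (DTV,G) at d=17; branch lengths DTV→5/2, G→17/2; new cluster DGTV
  updated: d(CS,DGTV)=57/2, d(DGTV,K)=43/2
step 5: merge (DGTV,K) at d=43/2; branch lengths DGTV→9/4, K→43/4; new cluster DGKTV
  updated: d(CS,DGKTV)=289/10
step 6: merge (CS,DGKTV) at d=289/10; branch lengths CS→189/20, DGKTV→37/10; new cluster CDGKSTV
final tree: ((C:5,S:5):189/20,(((D:6,(T:7/2,V:7/2):5/2):5/2,G:17/2):9/4,K:43/4):37/10)
total length: 1253/20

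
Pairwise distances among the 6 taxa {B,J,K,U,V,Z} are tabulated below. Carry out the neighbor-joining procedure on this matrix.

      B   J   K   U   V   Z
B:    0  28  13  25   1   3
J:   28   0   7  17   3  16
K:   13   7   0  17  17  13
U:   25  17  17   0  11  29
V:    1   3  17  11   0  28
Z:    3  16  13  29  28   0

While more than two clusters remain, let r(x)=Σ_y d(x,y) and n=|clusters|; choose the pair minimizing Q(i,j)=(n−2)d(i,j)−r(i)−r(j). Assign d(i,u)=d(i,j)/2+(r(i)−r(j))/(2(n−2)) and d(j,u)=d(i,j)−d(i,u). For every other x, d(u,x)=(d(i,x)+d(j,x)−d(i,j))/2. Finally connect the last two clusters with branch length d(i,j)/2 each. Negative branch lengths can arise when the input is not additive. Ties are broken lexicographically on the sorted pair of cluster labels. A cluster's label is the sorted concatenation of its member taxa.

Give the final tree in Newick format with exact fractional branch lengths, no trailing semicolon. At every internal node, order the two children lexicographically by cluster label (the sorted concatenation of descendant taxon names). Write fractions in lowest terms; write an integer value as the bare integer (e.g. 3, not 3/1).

1. join B+Z (d=3, Q=-147) ⇒ BZ; edges |B|=-7/8, |Z|=31/8
  updated: d(BZ,J)=41/2, d(BZ,K)=23/2, d(BZ,U)=51/2, d(BZ,V)=13
2. join BZ+K (d=23/2, Q=-177/2) ⇒ BKZ; edges |BZ|=35/4, |K|=11/4
  updated: d(BKZ,J)=8, d(BKZ,U)=31/2, d(BKZ,V)=37/4
3. join BKZ+U (d=31/2, Q=-181/4) ⇒ BKUZ; edges |BKZ|=81/16, |U|=167/16
  updated: d(BKUZ,J)=19/4, d(BKUZ,V)=19/8
4. join BKUZ+J (d=19/4, Q=-81/8) ⇒ BJKUZ; edges |BKUZ|=33/16, |J|=43/16
  updated: d(BJKUZ,V)=5/16
5. join BJKUZ+V (d=5/16) ⇒ BJKUVZ; edges |BJKUZ|=5/32, |V|=5/32
final tree: (((((B:-7/8,Z:31/8):35/4,K:11/4):81/16,U:167/16):33/16,J:43/16):5/32,V:5/32)
total length: 561/16

(((((B:-7/8,Z:31/8):35/4,K:11/4):81/16,U:167/16):33/16,J:43/16):5/32,V:5/32)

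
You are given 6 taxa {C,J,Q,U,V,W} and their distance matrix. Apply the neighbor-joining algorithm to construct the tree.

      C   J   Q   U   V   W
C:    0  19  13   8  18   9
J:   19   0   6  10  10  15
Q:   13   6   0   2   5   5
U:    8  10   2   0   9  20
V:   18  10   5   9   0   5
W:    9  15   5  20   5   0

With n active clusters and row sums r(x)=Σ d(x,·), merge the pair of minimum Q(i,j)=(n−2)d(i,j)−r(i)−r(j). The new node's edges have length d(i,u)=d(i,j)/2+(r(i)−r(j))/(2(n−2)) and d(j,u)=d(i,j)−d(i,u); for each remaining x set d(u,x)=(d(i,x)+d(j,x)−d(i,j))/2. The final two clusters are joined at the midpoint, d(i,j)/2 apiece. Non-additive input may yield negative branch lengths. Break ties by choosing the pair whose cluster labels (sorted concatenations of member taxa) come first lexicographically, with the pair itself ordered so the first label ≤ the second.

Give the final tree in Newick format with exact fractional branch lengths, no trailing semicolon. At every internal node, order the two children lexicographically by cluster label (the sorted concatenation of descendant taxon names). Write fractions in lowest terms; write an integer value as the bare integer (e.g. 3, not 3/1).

step 1: merge (C,W) at d=9, Q=-85; branch lengths C→49/8, W→23/8; new cluster CW
  updated: d(CW,J)=25/2, d(CW,Q)=9/2, d(CW,U)=19/2, d(CW,V)=7
step 2: merge (CW,V) at d=7, Q=-87/2; branch lengths CW→47/12, V→37/12; new cluster CVW
  updated: d(CVW,J)=31/4, d(CVW,Q)=5/4, d(CVW,U)=23/4
step 3: merge (CVW,J) at d=31/4, Q=-23; branch lengths CVW→13/8, J→49/8; new cluster CJVW
  updated: d(CJVW,Q)=-1/4, d(CJVW,U)=4
step 4: merge (CJVW,Q) at d=-1/4, Q=-23/4; branch lengths CJVW→7/8, Q→-9/8; new cluster CJQVW
  updated: d(CJQVW,U)=25/8
step 5: merge (CJQVW,U) at d=25/8; branch lengths CJQVW→25/16, U→25/16; new cluster CJQUVW
final tree: (((((C:49/8,W:23/8):47/12,V:37/12):13/8,J:49/8):7/8,Q:-9/8):25/16,U:25/16)
total length: 213/8

(((((C:49/8,W:23/8):47/12,V:37/12):13/8,J:49/8):7/8,Q:-9/8):25/16,U:25/16)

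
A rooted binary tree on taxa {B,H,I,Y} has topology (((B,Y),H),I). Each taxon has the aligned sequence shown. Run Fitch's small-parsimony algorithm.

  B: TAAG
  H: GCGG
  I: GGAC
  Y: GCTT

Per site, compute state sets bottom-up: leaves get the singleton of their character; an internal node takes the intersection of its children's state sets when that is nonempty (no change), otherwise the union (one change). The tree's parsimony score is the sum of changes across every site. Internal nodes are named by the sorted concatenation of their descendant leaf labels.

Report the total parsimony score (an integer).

7

site 0, node BY: B={T} ∪ Y={G} → {G,T} (+1)
site 0, node BHY: BY={G,T} ∩ H={G} → {G} (+0)
site 0, node BHIY: BHY={G} ∩ I={G} → {G} (+0)
site 1, node BY: B={A} ∪ Y={C} → {A,C} (+1)
site 1, node BHY: BY={A,C} ∩ H={C} → {C} (+0)
site 1, node BHIY: BHY={C} ∪ I={G} → {C,G} (+1)
site 2, node BY: B={A} ∪ Y={T} → {A,T} (+1)
site 2, node BHY: BY={A,T} ∪ H={G} → {A,G,T} (+1)
site 2, node BHIY: BHY={A,G,T} ∩ I={A} → {A} (+0)
site 3, node BY: B={G} ∪ Y={T} → {G,T} (+1)
site 3, node BHY: BY={G,T} ∩ H={G} → {G} (+0)
site 3, node BHIY: BHY={G} ∪ I={C} → {C,G} (+1)
per-site changes: [1, 2, 2, 2]; total = 7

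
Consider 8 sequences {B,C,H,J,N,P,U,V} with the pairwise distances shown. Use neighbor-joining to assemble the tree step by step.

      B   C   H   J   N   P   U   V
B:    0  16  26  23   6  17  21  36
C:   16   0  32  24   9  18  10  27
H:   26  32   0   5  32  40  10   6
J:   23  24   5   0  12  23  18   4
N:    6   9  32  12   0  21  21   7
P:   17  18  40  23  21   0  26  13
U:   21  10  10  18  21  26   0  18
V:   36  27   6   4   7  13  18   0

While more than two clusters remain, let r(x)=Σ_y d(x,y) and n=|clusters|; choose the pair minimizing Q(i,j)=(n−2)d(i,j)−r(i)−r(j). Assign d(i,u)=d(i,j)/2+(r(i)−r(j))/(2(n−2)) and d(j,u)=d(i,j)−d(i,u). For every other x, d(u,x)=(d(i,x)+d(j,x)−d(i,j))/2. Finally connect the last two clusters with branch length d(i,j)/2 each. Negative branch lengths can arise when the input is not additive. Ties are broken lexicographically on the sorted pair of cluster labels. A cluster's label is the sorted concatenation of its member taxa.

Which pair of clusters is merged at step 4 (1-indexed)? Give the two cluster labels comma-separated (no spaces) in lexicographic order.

B,N

iteration 1: select H,J (d=5, Q=-230); attach at lengths (6, -1); label the merged cluster HJ
  updated: d(B,HJ)=22, d(C,HJ)=51/2, d(HJ,N)=39/2, d(HJ,P)=29, d(HJ,U)=23/2, d(HJ,V)=5/2
iteration 2: select HJ,V (d=5/2, Q=-201); attach at lengths (19/10, 3/5); label the merged cluster HJV
  updated: d(B,HJV)=111/4, d(C,HJV)=25, d(HJV,N)=12, d(HJV,P)=79/4, d(HJV,U)=27/2
iteration 3: select HJV,U (d=27/2, Q=-271/2); attach at lengths (121/16, 95/16); label the merged cluster HJUV
  updated: d(B,HJUV)=141/8, d(C,HJUV)=43/4, d(HJUV,N)=39/4, d(HJUV,P)=129/8
iteration 4: select B,N (d=6, Q=-675/8); attach at lengths (77/16, 19/16); label the merged cluster BN
  updated: d(BN,C)=19/2, d(BN,HJUV)=171/16, d(BN,P)=16
iteration 5: select BN,C (d=19/2, Q=-887/16); attach at lengths (271/64, 337/64); label the merged cluster BCN
  updated: d(BCN,HJUV)=191/32, d(BCN,P)=49/4
iteration 6: select BCN,HJUV (d=191/32, Q=-1099/32); attach at lengths (67/64, 315/64); label the merged cluster BCHJNUV
  updated: d(BCHJNUV,P)=717/64
iteration 7: select BCHJNUV,P (d=717/64); attach at lengths (717/128, 717/128); label the merged cluster BCHJNPUV
final tree: ((((B:77/16,N:19/16):271/64,C:337/64):67/64,(((H:6,J:-1):19/10,V:3/5):121/16,U:95/16):315/64):717/128,P:717/128)
total length: 3435/64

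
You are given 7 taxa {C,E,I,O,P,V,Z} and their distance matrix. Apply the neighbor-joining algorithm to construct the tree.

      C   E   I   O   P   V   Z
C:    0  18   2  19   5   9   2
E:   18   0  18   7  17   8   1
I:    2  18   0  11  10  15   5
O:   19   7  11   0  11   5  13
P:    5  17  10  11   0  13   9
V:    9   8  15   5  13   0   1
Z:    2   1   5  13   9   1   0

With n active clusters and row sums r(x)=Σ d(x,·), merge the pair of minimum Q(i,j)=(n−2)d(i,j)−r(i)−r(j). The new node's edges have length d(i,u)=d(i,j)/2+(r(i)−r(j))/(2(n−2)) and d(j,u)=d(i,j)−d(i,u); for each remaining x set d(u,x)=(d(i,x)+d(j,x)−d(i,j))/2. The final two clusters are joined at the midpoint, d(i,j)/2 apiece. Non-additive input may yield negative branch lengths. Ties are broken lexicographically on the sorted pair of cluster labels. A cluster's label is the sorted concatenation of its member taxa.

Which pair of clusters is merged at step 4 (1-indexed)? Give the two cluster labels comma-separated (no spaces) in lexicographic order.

1. join C+I (d=2, Q=-106) ⇒ CI; edges |C|=2/5, |I|=8/5
  updated: d(CI,E)=17, d(CI,O)=14, d(CI,P)=13/2, d(CI,V)=11, d(CI,Z)=5/2
2. join CI+P (d=13/2, Q=-163/2) ⇒ CIP; edges |CI|=41/16, |P|=63/16
  updated: d(CIP,E)=55/4, d(CIP,O)=37/4, d(CIP,V)=35/4, d(CIP,Z)=5/2
3. join CIP+Z (d=5/2, Q=-177/4) ⇒ CIPZ; edges |CIP|=97/24, |Z|=-37/24
  updated: d(CIPZ,E)=49/8, d(CIPZ,O)=79/8, d(CIPZ,V)=29/8
4. join CIPZ+V (d=29/8, Q=-29) ⇒ CIPVZ; edges |CIPZ|=41/16, |V|=17/16
  updated: d(CIPVZ,E)=21/4, d(CIPVZ,O)=45/8
5. join CIPVZ+E (d=21/4, Q=-143/8) ⇒ CEIPVZ; edges |CIPVZ|=31/16, |E|=53/16
  updated: d(CEIPVZ,O)=59/16
6. join CEIPVZ+O (d=59/16) ⇒ CEIOPVZ; edges |CEIPVZ|=59/32, |O|=59/32
final tree: ((((((C:2/5,I:8/5):41/16,P:63/16):97/24,Z:-37/24):41/16,V:17/16):31/16,E:53/16):59/32,O:59/32)
total length: 377/16

CIPZ,V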